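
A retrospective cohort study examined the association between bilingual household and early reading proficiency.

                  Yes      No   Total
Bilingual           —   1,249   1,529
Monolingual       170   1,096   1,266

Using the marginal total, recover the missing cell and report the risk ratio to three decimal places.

1.364

The missing cell is in the exposed row: 1529 − 1249 = 280.
So a = 280, b = 1249, c = 170, d = 1096.
RR = [a/(a+b)] / [c/(c+d)] = (280/1529) / (170/1266) = 0.18313/0.13428 = 1.36375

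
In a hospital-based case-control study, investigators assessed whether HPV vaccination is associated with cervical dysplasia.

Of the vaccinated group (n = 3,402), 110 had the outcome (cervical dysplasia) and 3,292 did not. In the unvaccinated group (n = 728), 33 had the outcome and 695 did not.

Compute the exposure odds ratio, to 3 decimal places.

From the description: a = 110, b = 3292, c = 33, d = 695.
OR = (a·d)/(b·c) = (110 × 695) / (3292 × 33) = 76450 / 108636 = 0.70373
Exposure is associated with lower odds of cervical dysplasia (OR = 0.70 < 1).

0.704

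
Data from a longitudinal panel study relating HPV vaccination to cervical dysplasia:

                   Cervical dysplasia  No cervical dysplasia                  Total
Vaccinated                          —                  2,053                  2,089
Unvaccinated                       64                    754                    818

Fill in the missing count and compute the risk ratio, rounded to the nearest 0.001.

The missing cell is in the exposed row: 2089 − 2053 = 36.
So a = 36, b = 2053, c = 64, d = 754.
RR = [a/(a+b)] / [c/(c+d)] = (36/2089) / (64/818) = 0.01723/0.07824 = 0.22026

0.220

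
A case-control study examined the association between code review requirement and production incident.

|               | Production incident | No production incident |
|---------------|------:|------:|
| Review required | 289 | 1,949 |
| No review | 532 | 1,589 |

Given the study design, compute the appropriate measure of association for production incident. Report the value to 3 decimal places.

Cells: a = 289, b = 1949, c = 532, d = 1589.
This is a case-control study: participants were sampled on outcome status, so risks in the source population cannot be estimated directly — relative risk is not valid here. The odds ratio is the appropriate measure.
OR = (a·d)/(b·c) = (289 × 1589) / (1949 × 532) = 459221 / 1036868 = 0.44289

0.443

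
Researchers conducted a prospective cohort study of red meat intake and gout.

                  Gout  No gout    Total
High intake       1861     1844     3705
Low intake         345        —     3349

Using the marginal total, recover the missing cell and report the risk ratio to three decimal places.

4.876

The missing cell is in the unexposed row: 3349 − 345 = 3004.
So a = 1861, b = 1844, c = 345, d = 3004.
RR = [a/(a+b)] / [c/(c+d)] = (1861/3705) / (345/3349) = 0.50229/0.10302 = 4.87589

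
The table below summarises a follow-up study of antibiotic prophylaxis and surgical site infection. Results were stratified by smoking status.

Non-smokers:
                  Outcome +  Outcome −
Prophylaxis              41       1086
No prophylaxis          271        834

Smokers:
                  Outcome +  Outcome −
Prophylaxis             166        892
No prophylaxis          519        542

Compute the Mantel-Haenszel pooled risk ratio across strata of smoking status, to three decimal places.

RR_MH = Σ(aᵢ·n₀ᵢ/nᵢ) / Σ(cᵢ·n₁ᵢ/nᵢ), with n₁ᵢ = aᵢ+bᵢ (exposed), n₀ᵢ = cᵢ+dᵢ (unexposed), nᵢ = n₁ᵢ+n₀ᵢ.
Stratum 1 (Non-smokers): n₁ = 1127, n₀ = 1105, n = 2232; a·n₀/n = 41·1105/2232 = 20.2979; c·n₁/n = 271·1127/2232 = 136.8356
Stratum 2 (Smokers): n₁ = 1058, n₀ = 1061, n = 2119; a·n₀/n = 166·1061/2119 = 83.1175; c·n₁/n = 519·1058/2119 = 259.1326
RR_MH = (20.2979 + 83.1175) / (136.8356 + 259.1326) = 103.4154 / 395.9682 = 0.26117

0.261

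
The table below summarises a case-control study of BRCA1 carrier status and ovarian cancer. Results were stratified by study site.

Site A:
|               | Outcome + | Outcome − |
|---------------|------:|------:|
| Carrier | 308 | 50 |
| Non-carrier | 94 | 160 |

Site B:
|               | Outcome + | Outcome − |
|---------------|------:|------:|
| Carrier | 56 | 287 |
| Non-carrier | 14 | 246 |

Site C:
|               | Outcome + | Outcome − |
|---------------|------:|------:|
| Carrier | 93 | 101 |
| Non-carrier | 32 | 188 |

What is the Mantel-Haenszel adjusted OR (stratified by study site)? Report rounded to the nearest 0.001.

6.573

OR_MH = Σ(aᵢdᵢ/nᵢ) / Σ(bᵢcᵢ/nᵢ), where nᵢ is the stratum total.
Stratum 1 (Site A): n = 612; a·d/n = 308·160/612 = 80.5229; b·c/n = 50·94/612 = 7.6797
Stratum 2 (Site B): n = 603; a·d/n = 56·246/603 = 22.8458; b·c/n = 287·14/603 = 6.6633
Stratum 3 (Site C): n = 414; a·d/n = 93·188/414 = 42.2319; b·c/n = 101·32/414 = 7.8068
OR_MH = (80.5229 + 22.8458 + 42.2319) / (7.6797 + 6.6633 + 7.8068) = 145.6005 / 22.1499 = 6.57343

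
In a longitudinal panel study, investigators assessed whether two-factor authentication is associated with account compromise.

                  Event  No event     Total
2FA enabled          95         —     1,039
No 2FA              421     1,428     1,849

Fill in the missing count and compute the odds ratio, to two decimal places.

The missing cell is in the exposed row: 1039 − 95 = 944.
So a = 95, b = 944, c = 421, d = 1428.
OR = (a·d)/(b·c) = (95 × 1428) / (944 × 421) = 135660 / 397424 = 0.34135

0.34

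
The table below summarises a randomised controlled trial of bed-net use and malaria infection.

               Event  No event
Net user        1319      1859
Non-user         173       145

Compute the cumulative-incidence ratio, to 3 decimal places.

0.763

Cells: a = 1319, b = 1859, c = 173, d = 145.
Risk in exposed = 1319/3178 = 0.41504; risk in unexposed = 173/318 = 0.54403.
RR = 0.41504 / 0.54403 = 0.76291
The risk is 24% lower among the exposed than among the unexposed.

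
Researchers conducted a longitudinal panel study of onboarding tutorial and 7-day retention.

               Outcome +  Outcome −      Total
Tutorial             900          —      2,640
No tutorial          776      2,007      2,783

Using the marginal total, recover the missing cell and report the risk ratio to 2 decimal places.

The missing cell is in the exposed row: 2640 − 900 = 1740.
So a = 900, b = 1740, c = 776, d = 2007.
RR = [a/(a+b)] / [c/(c+d)] = (900/2640) / (776/2783) = 0.34091/0.27884 = 1.22262

1.22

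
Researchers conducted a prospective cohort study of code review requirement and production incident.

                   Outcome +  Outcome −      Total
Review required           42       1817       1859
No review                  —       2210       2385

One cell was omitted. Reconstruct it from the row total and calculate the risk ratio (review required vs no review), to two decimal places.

The missing cell is in the unexposed row: 2385 − 2210 = 175.
So a = 42, b = 1817, c = 175, d = 2210.
RR = [a/(a+b)] / [c/(c+d)] = (42/1859) / (175/2385) = 0.02259/0.07338 = 0.30791

0.31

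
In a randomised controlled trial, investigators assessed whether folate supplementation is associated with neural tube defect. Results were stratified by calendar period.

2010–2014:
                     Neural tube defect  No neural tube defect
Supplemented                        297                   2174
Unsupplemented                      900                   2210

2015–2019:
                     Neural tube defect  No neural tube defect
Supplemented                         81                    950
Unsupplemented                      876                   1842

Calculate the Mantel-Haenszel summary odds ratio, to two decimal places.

OR_MH = Σ(aᵢdᵢ/nᵢ) / Σ(bᵢcᵢ/nᵢ), where nᵢ is the stratum total.
Stratum 1 (2010–2014): n = 5581; a·d/n = 297·2210/5581 = 117.6080; b·c/n = 2174·900/5581 = 350.5823
Stratum 2 (2015–2019): n = 3749; a·d/n = 81·1842/3749 = 39.7978; b·c/n = 950·876/3749 = 221.9792
OR_MH = (117.6080 + 39.7978) / (350.5823 + 221.9792) = 157.4058 / 572.5615 = 0.27492

0.27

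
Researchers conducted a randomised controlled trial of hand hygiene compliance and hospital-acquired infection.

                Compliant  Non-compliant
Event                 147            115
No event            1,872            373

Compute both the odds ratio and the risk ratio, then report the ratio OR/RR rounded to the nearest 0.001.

Reading the table with exposure as columns: a = 147 (Compliant, case), b = 1872 (Compliant, non-case), c = 115 (Non-compliant, case), d = 373.
OR = (147·373)/(1872·115) = 54831/215280 = 0.25470
Risk in exposed = 147/2019 = 0.07281; risk in unexposed = 115/488 = 0.23566; RR = 0.30896
OR/RR = 0.25470 / 0.30896 = 0.82436
The outcome is not rare, so the OR lies further from 1 than the RR.

0.824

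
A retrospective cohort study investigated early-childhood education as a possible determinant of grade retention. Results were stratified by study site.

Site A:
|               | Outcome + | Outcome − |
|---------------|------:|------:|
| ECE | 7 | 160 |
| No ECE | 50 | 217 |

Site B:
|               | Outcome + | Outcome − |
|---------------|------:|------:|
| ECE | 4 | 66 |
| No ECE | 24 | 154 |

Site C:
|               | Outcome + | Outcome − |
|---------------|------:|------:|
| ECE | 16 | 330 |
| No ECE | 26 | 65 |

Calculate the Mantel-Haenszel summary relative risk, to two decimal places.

RR_MH = Σ(aᵢ·n₀ᵢ/nᵢ) / Σ(cᵢ·n₁ᵢ/nᵢ), with n₁ᵢ = aᵢ+bᵢ (exposed), n₀ᵢ = cᵢ+dᵢ (unexposed), nᵢ = n₁ᵢ+n₀ᵢ.
Stratum 1 (Site A): n₁ = 167, n₀ = 267, n = 434; a·n₀/n = 7·267/434 = 4.3065; c·n₁/n = 50·167/434 = 19.2396
Stratum 2 (Site B): n₁ = 70, n₀ = 178, n = 248; a·n₀/n = 4·178/248 = 2.8710; c·n₁/n = 24·70/248 = 6.7742
Stratum 3 (Site C): n₁ = 346, n₀ = 91, n = 437; a·n₀/n = 16·91/437 = 3.3318; c·n₁/n = 26·346/437 = 20.5858
RR_MH = (4.3065 + 2.8710 + 3.3318) / (19.2396 + 6.7742 + 20.5858) = 10.5092 / 46.5996 = 0.22552

0.23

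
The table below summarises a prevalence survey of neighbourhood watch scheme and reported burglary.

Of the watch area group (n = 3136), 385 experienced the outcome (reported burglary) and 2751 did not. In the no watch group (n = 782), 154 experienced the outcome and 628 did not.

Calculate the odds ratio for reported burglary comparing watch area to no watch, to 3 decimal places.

From the description: a = 385, b = 2751, c = 154, d = 628.
OR = (a·d)/(b·c) = (385 × 628) / (2751 × 154) = 241780 / 423654 = 0.57070
Exposure is associated with lower odds of reported burglary (OR = 0.57 < 1).

0.571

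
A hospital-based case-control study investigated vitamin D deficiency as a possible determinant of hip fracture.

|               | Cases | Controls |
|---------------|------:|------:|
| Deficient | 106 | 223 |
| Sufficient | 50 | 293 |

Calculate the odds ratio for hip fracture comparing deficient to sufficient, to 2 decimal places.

2.79

Cells: a = 106, b = 223, c = 50, d = 293.
OR = (a·d)/(b·c) = (106 × 293) / (223 × 50) = 31058 / 11150 = 2.78547
The odds of hip fracture are about 2.79 times as high in the deficient group.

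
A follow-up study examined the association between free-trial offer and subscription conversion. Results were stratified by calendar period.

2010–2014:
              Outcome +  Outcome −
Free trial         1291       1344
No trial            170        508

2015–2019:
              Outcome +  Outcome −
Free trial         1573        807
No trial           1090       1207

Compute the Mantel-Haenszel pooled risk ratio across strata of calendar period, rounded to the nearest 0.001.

RR_MH = Σ(aᵢ·n₀ᵢ/nᵢ) / Σ(cᵢ·n₁ᵢ/nᵢ), with n₁ᵢ = aᵢ+bᵢ (exposed), n₀ᵢ = cᵢ+dᵢ (unexposed), nᵢ = n₁ᵢ+n₀ᵢ.
Stratum 1 (2010–2014): n₁ = 2635, n₀ = 678, n = 3313; a·n₀/n = 1291·678/3313 = 264.2010; c·n₁/n = 170·2635/3313 = 135.2098
Stratum 2 (2015–2019): n₁ = 2380, n₀ = 2297, n = 4677; a·n₀/n = 1573·2297/4677 = 772.5424; c·n₁/n = 1090·2380/4677 = 554.6718
RR_MH = (264.2010 + 772.5424) / (135.2098 + 554.6718) = 1036.7435 / 689.8816 = 1.50278

1.503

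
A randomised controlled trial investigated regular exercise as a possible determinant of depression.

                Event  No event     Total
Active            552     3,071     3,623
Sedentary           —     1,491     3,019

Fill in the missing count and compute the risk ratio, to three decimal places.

The missing cell is in the unexposed row: 3019 − 1491 = 1528.
So a = 552, b = 3071, c = 1528, d = 1491.
RR = [a/(a+b)] / [c/(c+d)] = (552/3623) / (1528/3019) = 0.15236/0.50613 = 0.30103

0.301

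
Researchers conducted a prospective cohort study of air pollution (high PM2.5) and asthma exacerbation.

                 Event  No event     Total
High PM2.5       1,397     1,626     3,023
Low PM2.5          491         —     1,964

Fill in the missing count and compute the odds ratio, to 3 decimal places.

The missing cell is in the unexposed row: 1964 − 491 = 1473.
So a = 1397, b = 1626, c = 491, d = 1473.
OR = (a·d)/(b·c) = (1397 × 1473) / (1626 × 491) = 2057781 / 798366 = 2.57749

2.577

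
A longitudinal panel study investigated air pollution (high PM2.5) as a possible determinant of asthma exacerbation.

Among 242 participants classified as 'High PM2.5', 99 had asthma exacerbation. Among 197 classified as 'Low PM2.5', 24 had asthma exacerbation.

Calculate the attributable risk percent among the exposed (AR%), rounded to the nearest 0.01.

70.22

From the description: a = 99, b = 143, c = 24, d = 173.
Risk in exposed = 99/242 = 0.40909; risk in unexposed = 24/197 = 0.12183.
RR = 0.40909/0.12183 = 3.35795
AR% = (RR − 1)/RR × 100 = (3.35795 − 1)/3.35795 × 100 = 70.2200%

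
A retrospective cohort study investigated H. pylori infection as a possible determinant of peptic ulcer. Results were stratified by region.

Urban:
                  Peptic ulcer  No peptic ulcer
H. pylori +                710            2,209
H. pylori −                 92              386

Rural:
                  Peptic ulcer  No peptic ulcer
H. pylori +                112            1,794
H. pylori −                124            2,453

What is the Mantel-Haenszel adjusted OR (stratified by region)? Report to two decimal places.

1.30

OR_MH = Σ(aᵢdᵢ/nᵢ) / Σ(bᵢcᵢ/nᵢ), where nᵢ is the stratum total.
Stratum 1 (Urban): n = 3397; a·d/n = 710·386/3397 = 80.6771; b·c/n = 2209·92/3397 = 59.8257
Stratum 2 (Rural): n = 4483; a·d/n = 112·2453/4483 = 61.2840; b·c/n = 1794·124/4483 = 49.6221
OR_MH = (80.6771 + 61.2840) / (59.8257 + 49.6221) = 141.9610 / 109.4479 = 1.29707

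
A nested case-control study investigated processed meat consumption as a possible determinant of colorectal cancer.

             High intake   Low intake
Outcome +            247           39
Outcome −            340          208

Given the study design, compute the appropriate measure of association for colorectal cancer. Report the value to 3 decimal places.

3.875

Reading the table with exposure as columns: a = 247 (High intake, case), b = 340 (High intake, non-case), c = 39 (Low intake, case), d = 208.
This is a nested case-control study: participants were sampled on outcome status, so risks in the source population cannot be estimated directly — relative risk is not valid here. The odds ratio is the appropriate measure.
OR = (a·d)/(b·c) = (247 × 208) / (340 × 39) = 51376 / 13260 = 3.87451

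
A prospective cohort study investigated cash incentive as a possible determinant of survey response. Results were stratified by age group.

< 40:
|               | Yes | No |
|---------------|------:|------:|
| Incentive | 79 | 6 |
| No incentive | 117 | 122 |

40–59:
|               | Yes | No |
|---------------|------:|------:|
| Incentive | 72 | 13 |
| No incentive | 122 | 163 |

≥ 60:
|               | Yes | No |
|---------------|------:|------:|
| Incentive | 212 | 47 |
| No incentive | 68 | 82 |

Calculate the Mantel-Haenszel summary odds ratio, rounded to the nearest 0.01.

OR_MH = Σ(aᵢdᵢ/nᵢ) / Σ(bᵢcᵢ/nᵢ), where nᵢ is the stratum total.
Stratum 1 (< 40): n = 324; a·d/n = 79·122/324 = 29.7469; b·c/n = 6·117/324 = 2.1667
Stratum 2 (40–59): n = 370; a·d/n = 72·163/370 = 31.7189; b·c/n = 13·122/370 = 4.2865
Stratum 3 (≥ 60): n = 409; a·d/n = 212·82/409 = 42.5037; b·c/n = 47·68/409 = 7.8142
OR_MH = (29.7469 + 31.7189 + 42.5037) / (2.1667 + 4.2865 + 7.8142) = 103.9695 / 14.2673 = 7.28724

7.29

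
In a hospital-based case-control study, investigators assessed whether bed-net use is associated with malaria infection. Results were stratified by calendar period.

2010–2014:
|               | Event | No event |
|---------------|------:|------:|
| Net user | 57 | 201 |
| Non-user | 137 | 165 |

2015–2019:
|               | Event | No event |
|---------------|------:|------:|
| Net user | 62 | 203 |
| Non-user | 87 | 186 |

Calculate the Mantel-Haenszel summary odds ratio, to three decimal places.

OR_MH = Σ(aᵢdᵢ/nᵢ) / Σ(bᵢcᵢ/nᵢ), where nᵢ is the stratum total.
Stratum 1 (2010–2014): n = 560; a·d/n = 57·165/560 = 16.7946; b·c/n = 201·137/560 = 49.1732
Stratum 2 (2015–2019): n = 538; a·d/n = 62·186/538 = 21.4349; b·c/n = 203·87/538 = 32.8271
OR_MH = (16.7946 + 21.4349) / (49.1732 + 32.8271) = 38.2296 / 82.0004 = 0.46621

0.466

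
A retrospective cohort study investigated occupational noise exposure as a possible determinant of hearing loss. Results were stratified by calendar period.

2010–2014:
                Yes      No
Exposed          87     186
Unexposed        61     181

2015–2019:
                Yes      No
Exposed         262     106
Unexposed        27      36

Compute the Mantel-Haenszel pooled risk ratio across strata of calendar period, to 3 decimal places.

RR_MH = Σ(aᵢ·n₀ᵢ/nᵢ) / Σ(cᵢ·n₁ᵢ/nᵢ), with n₁ᵢ = aᵢ+bᵢ (exposed), n₀ᵢ = cᵢ+dᵢ (unexposed), nᵢ = n₁ᵢ+n₀ᵢ.
Stratum 1 (2010–2014): n₁ = 273, n₀ = 242, n = 515; a·n₀/n = 87·242/515 = 40.8816; c·n₁/n = 61·273/515 = 32.3359
Stratum 2 (2015–2019): n₁ = 368, n₀ = 63, n = 431; a·n₀/n = 262·63/431 = 38.2970; c·n₁/n = 27·368/431 = 23.0534
RR_MH = (40.8816 + 38.2970) / (32.3359 + 23.0534) = 79.1785 / 55.3893 = 1.42949

1.429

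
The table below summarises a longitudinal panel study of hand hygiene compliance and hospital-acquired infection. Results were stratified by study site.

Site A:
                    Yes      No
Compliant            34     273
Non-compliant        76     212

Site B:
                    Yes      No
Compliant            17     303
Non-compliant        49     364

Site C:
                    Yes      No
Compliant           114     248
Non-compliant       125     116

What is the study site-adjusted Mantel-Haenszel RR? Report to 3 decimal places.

0.528

RR_MH = Σ(aᵢ·n₀ᵢ/nᵢ) / Σ(cᵢ·n₁ᵢ/nᵢ), with n₁ᵢ = aᵢ+bᵢ (exposed), n₀ᵢ = cᵢ+dᵢ (unexposed), nᵢ = n₁ᵢ+n₀ᵢ.
Stratum 1 (Site A): n₁ = 307, n₀ = 288, n = 595; a·n₀/n = 34·288/595 = 16.4571; c·n₁/n = 76·307/595 = 39.2134
Stratum 2 (Site B): n₁ = 320, n₀ = 413, n = 733; a·n₀/n = 17·413/733 = 9.5784; c·n₁/n = 49·320/733 = 21.3915
Stratum 3 (Site C): n₁ = 362, n₀ = 241, n = 603; a·n₀/n = 114·241/603 = 45.5622; c·n₁/n = 125·362/603 = 75.0415
RR_MH = (16.4571 + 9.5784 + 45.5622) / (39.2134 + 21.3915 + 75.0415) = 71.5978 / 135.6464 = 0.52783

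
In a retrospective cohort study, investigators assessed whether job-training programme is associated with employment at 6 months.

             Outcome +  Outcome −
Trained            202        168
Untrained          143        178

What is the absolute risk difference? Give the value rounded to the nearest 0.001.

Cells: a = 202, b = 168, c = 143, d = 178.
Risk in exposed = 202/370 = 0.545946; risk in unexposed = 143/321 = 0.445483.
Risk difference = 0.545946 − 0.445483 = 0.100463

0.100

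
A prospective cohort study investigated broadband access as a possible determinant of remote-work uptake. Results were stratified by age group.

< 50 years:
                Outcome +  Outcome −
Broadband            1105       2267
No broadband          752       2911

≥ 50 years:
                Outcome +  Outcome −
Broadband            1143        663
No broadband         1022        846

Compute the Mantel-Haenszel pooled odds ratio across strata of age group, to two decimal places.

1.69

OR_MH = Σ(aᵢdᵢ/nᵢ) / Σ(bᵢcᵢ/nᵢ), where nᵢ is the stratum total.
Stratum 1 (< 50 years): n = 7035; a·d/n = 1105·2911/7035 = 457.2360; b·c/n = 2267·752/7035 = 242.3289
Stratum 2 (≥ 50 years): n = 3674; a·d/n = 1143·846/3674 = 263.1949; b·c/n = 663·1022/3674 = 184.4273
OR_MH = (457.2360 + 263.1949) / (242.3289 + 184.4273) = 720.4308 / 426.7563 = 1.68816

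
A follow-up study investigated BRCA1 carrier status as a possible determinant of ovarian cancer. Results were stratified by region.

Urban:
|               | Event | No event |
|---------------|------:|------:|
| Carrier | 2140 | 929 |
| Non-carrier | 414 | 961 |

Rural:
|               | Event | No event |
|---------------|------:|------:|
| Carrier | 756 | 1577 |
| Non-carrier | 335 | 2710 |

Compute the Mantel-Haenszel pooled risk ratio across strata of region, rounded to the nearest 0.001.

RR_MH = Σ(aᵢ·n₀ᵢ/nᵢ) / Σ(cᵢ·n₁ᵢ/nᵢ), with n₁ᵢ = aᵢ+bᵢ (exposed), n₀ᵢ = cᵢ+dᵢ (unexposed), nᵢ = n₁ᵢ+n₀ᵢ.
Stratum 1 (Urban): n₁ = 3069, n₀ = 1375, n = 4444; a·n₀/n = 2140·1375/4444 = 662.1287; c·n₁/n = 414·3069/4444 = 285.9059
Stratum 2 (Rural): n₁ = 2333, n₀ = 3045, n = 5378; a·n₀/n = 756·3045/5378 = 428.0439; c·n₁/n = 335·2333/5378 = 145.3245
RR_MH = (662.1287 + 428.0439) / (285.9059 + 145.3245) = 1090.1726 / 431.2304 = 2.52805

2.528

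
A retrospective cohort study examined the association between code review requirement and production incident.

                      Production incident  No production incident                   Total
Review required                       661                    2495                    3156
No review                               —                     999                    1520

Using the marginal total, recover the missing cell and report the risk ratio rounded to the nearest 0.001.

The missing cell is in the unexposed row: 1520 − 999 = 521.
So a = 661, b = 2495, c = 521, d = 999.
RR = [a/(a+b)] / [c/(c+d)] = (661/3156) / (521/1520) = 0.20944/0.34276 = 0.61104

0.611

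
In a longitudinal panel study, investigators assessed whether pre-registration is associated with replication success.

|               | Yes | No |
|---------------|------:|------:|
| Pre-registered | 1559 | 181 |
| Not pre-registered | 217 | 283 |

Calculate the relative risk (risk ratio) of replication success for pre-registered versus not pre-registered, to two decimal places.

2.06

Cells: a = 1559, b = 181, c = 217, d = 283.
Risk in exposed = 1559/1740 = 0.89598; risk in unexposed = 217/500 = 0.43400.
RR = 0.89598 / 0.43400 = 2.06446
The risk among the exposed is 2.06 times that among the unexposed.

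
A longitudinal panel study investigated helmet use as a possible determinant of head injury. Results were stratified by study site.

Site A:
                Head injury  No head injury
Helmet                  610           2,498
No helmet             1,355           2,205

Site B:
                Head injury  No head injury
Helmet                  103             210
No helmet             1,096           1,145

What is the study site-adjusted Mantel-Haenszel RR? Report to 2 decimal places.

0.54

RR_MH = Σ(aᵢ·n₀ᵢ/nᵢ) / Σ(cᵢ·n₁ᵢ/nᵢ), with n₁ᵢ = aᵢ+bᵢ (exposed), n₀ᵢ = cᵢ+dᵢ (unexposed), nᵢ = n₁ᵢ+n₀ᵢ.
Stratum 1 (Site A): n₁ = 3108, n₀ = 3560, n = 6668; a·n₀/n = 610·3560/6668 = 325.6749; c·n₁/n = 1355·3108/6668 = 631.5747
Stratum 2 (Site B): n₁ = 313, n₀ = 2241, n = 2554; a·n₀/n = 103·2241/2554 = 90.3771; c·n₁/n = 1096·313/2554 = 134.3179
RR_MH = (325.6749 + 90.3771) / (631.5747 + 134.3179) = 416.0519 / 765.8926 = 0.54322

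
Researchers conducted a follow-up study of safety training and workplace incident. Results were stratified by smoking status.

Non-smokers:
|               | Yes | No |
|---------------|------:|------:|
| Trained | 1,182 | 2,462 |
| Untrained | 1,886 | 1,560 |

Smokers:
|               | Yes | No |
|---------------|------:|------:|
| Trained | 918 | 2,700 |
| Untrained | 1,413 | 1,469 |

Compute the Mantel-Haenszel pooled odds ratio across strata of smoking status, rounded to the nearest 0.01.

OR_MH = Σ(aᵢdᵢ/nᵢ) / Σ(bᵢcᵢ/nᵢ), where nᵢ is the stratum total.
Stratum 1 (Non-smokers): n = 7090; a·d/n = 1182·1560/7090 = 260.0733; b·c/n = 2462·1886/7090 = 654.9128
Stratum 2 (Smokers): n = 6500; a·d/n = 918·1469/6500 = 207.4680; b·c/n = 2700·1413/6500 = 586.9385
OR_MH = (260.0733 + 207.4680) / (654.9128 + 586.9385) = 467.5413 / 1241.8513 = 0.37649

0.38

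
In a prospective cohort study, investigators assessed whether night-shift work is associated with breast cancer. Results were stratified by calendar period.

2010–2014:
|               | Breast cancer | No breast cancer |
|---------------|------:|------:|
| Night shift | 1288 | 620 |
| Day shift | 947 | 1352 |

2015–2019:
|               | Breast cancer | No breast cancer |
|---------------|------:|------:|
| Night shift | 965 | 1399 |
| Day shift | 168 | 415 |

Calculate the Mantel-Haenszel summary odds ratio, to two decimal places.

OR_MH = Σ(aᵢdᵢ/nᵢ) / Σ(bᵢcᵢ/nᵢ), where nᵢ is the stratum total.
Stratum 1 (2010–2014): n = 4207; a·d/n = 1288·1352/4207 = 413.9235; b·c/n = 620·947/4207 = 139.5626
Stratum 2 (2015–2019): n = 2947; a·d/n = 965·415/2947 = 135.8924; b·c/n = 1399·168/2947 = 79.7530
OR_MH = (413.9235 + 135.8924) / (139.5626 + 79.7530) = 549.8159 / 219.3156 = 2.50696

2.51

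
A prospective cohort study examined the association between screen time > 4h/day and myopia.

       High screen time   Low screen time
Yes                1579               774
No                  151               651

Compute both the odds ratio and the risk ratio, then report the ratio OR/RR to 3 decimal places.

Reading the table with exposure as columns: a = 1579 (High screen time, case), b = 151 (High screen time, non-case), c = 774 (Low screen time, case), d = 651.
OR = (1579·651)/(151·774) = 1027929/116874 = 8.79519
Risk in exposed = 1579/1730 = 0.91272; risk in unexposed = 774/1425 = 0.54316; RR = 1.68039
OR/RR = 8.79519 / 1.68039 = 5.23402
The outcome is not rare, so the OR lies further from 1 than the RR.

5.234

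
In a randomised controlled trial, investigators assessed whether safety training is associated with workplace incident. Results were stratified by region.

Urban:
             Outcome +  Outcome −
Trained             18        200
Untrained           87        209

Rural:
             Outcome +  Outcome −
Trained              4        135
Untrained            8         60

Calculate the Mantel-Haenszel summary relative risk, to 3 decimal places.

RR_MH = Σ(aᵢ·n₀ᵢ/nᵢ) / Σ(cᵢ·n₁ᵢ/nᵢ), with n₁ᵢ = aᵢ+bᵢ (exposed), n₀ᵢ = cᵢ+dᵢ (unexposed), nᵢ = n₁ᵢ+n₀ᵢ.
Stratum 1 (Urban): n₁ = 218, n₀ = 296, n = 514; a·n₀/n = 18·296/514 = 10.3658; c·n₁/n = 87·218/514 = 36.8988
Stratum 2 (Rural): n₁ = 139, n₀ = 68, n = 207; a·n₀/n = 4·68/207 = 1.3140; c·n₁/n = 8·139/207 = 5.3720
RR_MH = (10.3658 + 1.3140) / (36.8988 + 5.3720) = 11.6798 / 42.2708 = 0.27631

0.276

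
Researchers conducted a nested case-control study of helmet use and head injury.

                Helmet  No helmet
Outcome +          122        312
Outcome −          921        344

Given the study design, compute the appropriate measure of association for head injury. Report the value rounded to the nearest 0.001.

0.146

Reading the table with exposure as columns: a = 122 (Helmet, case), b = 921 (Helmet, non-case), c = 312 (No helmet, case), d = 344.
This is a nested case-control study: participants were sampled on outcome status, so risks in the source population cannot be estimated directly — relative risk is not valid here. The odds ratio is the appropriate measure.
OR = (a·d)/(b·c) = (122 × 344) / (921 × 312) = 41968 / 287352 = 0.14605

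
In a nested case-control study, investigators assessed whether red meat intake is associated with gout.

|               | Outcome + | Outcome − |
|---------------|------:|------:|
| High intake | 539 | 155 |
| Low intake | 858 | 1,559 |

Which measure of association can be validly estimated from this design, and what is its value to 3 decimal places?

Cells: a = 539, b = 155, c = 858, d = 1559.
This is a nested case-control study: participants were sampled on outcome status, so risks in the source population cannot be estimated directly — relative risk is not valid here. The odds ratio is the appropriate measure.
OR = (a·d)/(b·c) = (539 × 1559) / (155 × 858) = 840301 / 132990 = 6.31853

6.319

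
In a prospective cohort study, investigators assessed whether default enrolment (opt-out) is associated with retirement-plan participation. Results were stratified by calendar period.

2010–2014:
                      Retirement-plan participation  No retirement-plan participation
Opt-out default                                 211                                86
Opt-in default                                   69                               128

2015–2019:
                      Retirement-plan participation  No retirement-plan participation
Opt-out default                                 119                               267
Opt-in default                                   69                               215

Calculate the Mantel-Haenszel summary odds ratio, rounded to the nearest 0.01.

2.35

OR_MH = Σ(aᵢdᵢ/nᵢ) / Σ(bᵢcᵢ/nᵢ), where nᵢ is the stratum total.
Stratum 1 (2010–2014): n = 494; a·d/n = 211·128/494 = 54.6721; b·c/n = 86·69/494 = 12.0121
Stratum 2 (2015–2019): n = 670; a·d/n = 119·215/670 = 38.1866; b·c/n = 267·69/670 = 27.4970
OR_MH = (54.6721 + 38.1866) / (12.0121 + 27.4970) = 92.8586 / 39.5092 = 2.35031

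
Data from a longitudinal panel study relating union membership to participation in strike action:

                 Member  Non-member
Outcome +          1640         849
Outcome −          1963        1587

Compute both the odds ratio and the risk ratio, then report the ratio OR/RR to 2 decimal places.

1.20

Reading the table with exposure as columns: a = 1640 (Member, case), b = 1963 (Member, non-case), c = 849 (Non-member, case), d = 1587.
OR = (1640·1587)/(1963·849) = 2602680/1666587 = 1.56168
Risk in exposed = 1640/3603 = 0.45518; risk in unexposed = 849/2436 = 0.34852; RR = 1.30602
OR/RR = 1.56168 / 1.30602 = 1.19576
The outcome is not rare, so the OR lies further from 1 than the RR.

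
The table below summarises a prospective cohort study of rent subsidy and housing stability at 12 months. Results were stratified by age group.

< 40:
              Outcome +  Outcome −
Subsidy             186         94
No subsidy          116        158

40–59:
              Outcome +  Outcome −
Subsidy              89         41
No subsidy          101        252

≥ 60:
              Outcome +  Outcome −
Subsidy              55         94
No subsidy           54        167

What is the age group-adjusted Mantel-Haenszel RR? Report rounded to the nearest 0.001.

1.765

RR_MH = Σ(aᵢ·n₀ᵢ/nᵢ) / Σ(cᵢ·n₁ᵢ/nᵢ), with n₁ᵢ = aᵢ+bᵢ (exposed), n₀ᵢ = cᵢ+dᵢ (unexposed), nᵢ = n₁ᵢ+n₀ᵢ.
Stratum 1 (< 40): n₁ = 280, n₀ = 274, n = 554; a·n₀/n = 186·274/554 = 91.9928; c·n₁/n = 116·280/554 = 58.6282
Stratum 2 (40–59): n₁ = 130, n₀ = 353, n = 483; a·n₀/n = 89·353/483 = 65.0455; c·n₁/n = 101·130/483 = 27.1843
Stratum 3 (≥ 60): n₁ = 149, n₀ = 221, n = 370; a·n₀/n = 55·221/370 = 32.8514; c·n₁/n = 54·149/370 = 21.7459
RR_MH = (91.9928 + 65.0455 + 32.8514) / (58.6282 + 27.1843 + 21.7459) = 189.8897 / 107.5584 = 1.76546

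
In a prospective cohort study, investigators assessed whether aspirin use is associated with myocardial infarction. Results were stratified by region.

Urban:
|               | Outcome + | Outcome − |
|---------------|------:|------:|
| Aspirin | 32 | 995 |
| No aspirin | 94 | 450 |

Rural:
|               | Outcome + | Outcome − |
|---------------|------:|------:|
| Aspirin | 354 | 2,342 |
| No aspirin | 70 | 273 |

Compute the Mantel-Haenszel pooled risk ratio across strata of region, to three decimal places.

RR_MH = Σ(aᵢ·n₀ᵢ/nᵢ) / Σ(cᵢ·n₁ᵢ/nᵢ), with n₁ᵢ = aᵢ+bᵢ (exposed), n₀ᵢ = cᵢ+dᵢ (unexposed), nᵢ = n₁ᵢ+n₀ᵢ.
Stratum 1 (Urban): n₁ = 1027, n₀ = 544, n = 1571; a·n₀/n = 32·544/1571 = 11.0808; c·n₁/n = 94·1027/1571 = 61.4500
Stratum 2 (Rural): n₁ = 2696, n₀ = 343, n = 3039; a·n₀/n = 354·343/3039 = 39.9546; c·n₁/n = 70·2696/3039 = 62.0994
RR_MH = (11.0808 + 39.9546) / (61.4500 + 62.0994) = 51.0354 / 123.5494 = 0.41308

0.413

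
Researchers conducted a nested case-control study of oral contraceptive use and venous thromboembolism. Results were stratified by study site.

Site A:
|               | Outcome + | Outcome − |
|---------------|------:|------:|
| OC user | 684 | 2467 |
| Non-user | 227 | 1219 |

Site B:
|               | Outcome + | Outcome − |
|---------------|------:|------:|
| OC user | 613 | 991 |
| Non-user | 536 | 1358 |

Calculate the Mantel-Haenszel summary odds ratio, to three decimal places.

1.532

OR_MH = Σ(aᵢdᵢ/nᵢ) / Σ(bᵢcᵢ/nᵢ), where nᵢ is the stratum total.
Stratum 1 (Site A): n = 4597; a·d/n = 684·1219/4597 = 181.3783; b·c/n = 2467·227/4597 = 121.8205
Stratum 2 (Site B): n = 3498; a·d/n = 613·1358/3498 = 237.9800; b·c/n = 991·536/3498 = 151.8513
OR_MH = (181.3783 + 237.9800) / (121.8205 + 151.8513) = 419.3583 / 273.6719 = 1.53234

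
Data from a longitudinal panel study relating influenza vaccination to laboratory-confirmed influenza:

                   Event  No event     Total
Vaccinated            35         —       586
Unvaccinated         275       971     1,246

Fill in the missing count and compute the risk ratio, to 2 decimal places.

0.27

The missing cell is in the exposed row: 586 − 35 = 551.
So a = 35, b = 551, c = 275, d = 971.
RR = [a/(a+b)] / [c/(c+d)] = (35/586) / (275/1246) = 0.05973/0.22071 = 0.27062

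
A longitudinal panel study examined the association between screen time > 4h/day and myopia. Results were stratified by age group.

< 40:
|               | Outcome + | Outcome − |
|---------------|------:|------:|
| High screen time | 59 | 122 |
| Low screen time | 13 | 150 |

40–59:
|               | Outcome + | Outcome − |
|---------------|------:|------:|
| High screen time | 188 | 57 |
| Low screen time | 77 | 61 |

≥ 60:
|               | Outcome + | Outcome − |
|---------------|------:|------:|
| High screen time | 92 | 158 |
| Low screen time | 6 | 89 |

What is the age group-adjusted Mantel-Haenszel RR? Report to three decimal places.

2.002

RR_MH = Σ(aᵢ·n₀ᵢ/nᵢ) / Σ(cᵢ·n₁ᵢ/nᵢ), with n₁ᵢ = aᵢ+bᵢ (exposed), n₀ᵢ = cᵢ+dᵢ (unexposed), nᵢ = n₁ᵢ+n₀ᵢ.
Stratum 1 (< 40): n₁ = 181, n₀ = 163, n = 344; a·n₀/n = 59·163/344 = 27.9564; c·n₁/n = 13·181/344 = 6.8401
Stratum 2 (40–59): n₁ = 245, n₀ = 138, n = 383; a·n₀/n = 188·138/383 = 67.7389; c·n₁/n = 77·245/383 = 49.2559
Stratum 3 (≥ 60): n₁ = 250, n₀ = 95, n = 345; a·n₀/n = 92·95/345 = 25.3333; c·n₁/n = 6·250/345 = 4.3478
RR_MH = (27.9564 + 67.7389 + 25.3333) / (6.8401 + 49.2559 + 4.3478) = 121.0286 / 60.4438 = 2.00233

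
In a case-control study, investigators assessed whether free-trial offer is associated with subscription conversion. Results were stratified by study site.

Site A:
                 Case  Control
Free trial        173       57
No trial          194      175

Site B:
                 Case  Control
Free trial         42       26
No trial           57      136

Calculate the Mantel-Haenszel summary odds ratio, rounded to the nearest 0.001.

3.000

OR_MH = Σ(aᵢdᵢ/nᵢ) / Σ(bᵢcᵢ/nᵢ), where nᵢ is the stratum total.
Stratum 1 (Site A): n = 599; a·d/n = 173·175/599 = 50.5426; b·c/n = 57·194/599 = 18.4608
Stratum 2 (Site B): n = 261; a·d/n = 42·136/261 = 21.8851; b·c/n = 26·57/261 = 5.6782
OR_MH = (50.5426 + 21.8851) / (18.4608 + 5.6782) = 72.4276 / 24.1389 = 3.00045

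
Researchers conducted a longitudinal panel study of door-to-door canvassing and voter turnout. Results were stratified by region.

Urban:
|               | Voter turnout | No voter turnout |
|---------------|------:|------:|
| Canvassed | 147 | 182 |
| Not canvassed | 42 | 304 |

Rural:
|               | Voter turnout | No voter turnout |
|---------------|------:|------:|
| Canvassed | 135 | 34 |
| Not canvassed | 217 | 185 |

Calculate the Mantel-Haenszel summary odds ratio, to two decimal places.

4.53

OR_MH = Σ(aᵢdᵢ/nᵢ) / Σ(bᵢcᵢ/nᵢ), where nᵢ is the stratum total.
Stratum 1 (Urban): n = 675; a·d/n = 147·304/675 = 66.2044; b·c/n = 182·42/675 = 11.3244
Stratum 2 (Rural): n = 571; a·d/n = 135·185/571 = 43.7391; b·c/n = 34·217/571 = 12.9212
OR_MH = (66.2044 + 43.7391) / (11.3244 + 12.9212) = 109.9435 / 24.2456 = 4.53457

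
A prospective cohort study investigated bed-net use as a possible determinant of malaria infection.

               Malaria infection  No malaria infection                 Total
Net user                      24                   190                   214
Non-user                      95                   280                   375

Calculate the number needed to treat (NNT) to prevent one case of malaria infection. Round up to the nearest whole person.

Risk in treated group = 24/214 = 0.11215; risk in control = 95/375 = 0.25333.
Absolute risk reduction = 0.25333 − 0.11215 = 0.14118
NNT = 1 / ARR = 1 / 0.14118 = 7.083 → round up → 8

8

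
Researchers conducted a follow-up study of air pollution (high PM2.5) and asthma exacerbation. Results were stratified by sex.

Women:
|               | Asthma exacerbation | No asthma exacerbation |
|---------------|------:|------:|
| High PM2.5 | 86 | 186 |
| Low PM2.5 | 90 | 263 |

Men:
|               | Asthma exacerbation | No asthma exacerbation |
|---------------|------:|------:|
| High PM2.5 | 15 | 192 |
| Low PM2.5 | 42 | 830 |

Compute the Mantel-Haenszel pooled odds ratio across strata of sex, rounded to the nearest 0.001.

1.393

OR_MH = Σ(aᵢdᵢ/nᵢ) / Σ(bᵢcᵢ/nᵢ), where nᵢ is the stratum total.
Stratum 1 (Women): n = 625; a·d/n = 86·263/625 = 36.1888; b·c/n = 186·90/625 = 26.7840
Stratum 2 (Men): n = 1079; a·d/n = 15·830/1079 = 11.5385; b·c/n = 192·42/1079 = 7.4736
OR_MH = (36.1888 + 11.5385) / (26.7840 + 7.4736) = 47.7273 / 34.2576 = 1.39319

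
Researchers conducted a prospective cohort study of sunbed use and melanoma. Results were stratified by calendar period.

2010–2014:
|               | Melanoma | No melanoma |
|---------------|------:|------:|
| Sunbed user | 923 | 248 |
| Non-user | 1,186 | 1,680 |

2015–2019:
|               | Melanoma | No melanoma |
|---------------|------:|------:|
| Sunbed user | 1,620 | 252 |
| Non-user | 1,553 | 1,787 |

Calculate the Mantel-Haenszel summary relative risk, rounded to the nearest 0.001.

1.878

RR_MH = Σ(aᵢ·n₀ᵢ/nᵢ) / Σ(cᵢ·n₁ᵢ/nᵢ), with n₁ᵢ = aᵢ+bᵢ (exposed), n₀ᵢ = cᵢ+dᵢ (unexposed), nᵢ = n₁ᵢ+n₀ᵢ.
Stratum 1 (2010–2014): n₁ = 1171, n₀ = 2866, n = 4037; a·n₀/n = 923·2866/4037 = 655.2683; c·n₁/n = 1186·1171/4037 = 344.0193
Stratum 2 (2015–2019): n₁ = 1872, n₀ = 3340, n = 5212; a·n₀/n = 1620·3340/5212 = 1038.1427; c·n₁/n = 1553·1872/5212 = 557.7928
RR_MH = (655.2683 + 1038.1427) / (344.0193 + 557.7928) = 1693.4110 / 901.8121 = 1.87779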